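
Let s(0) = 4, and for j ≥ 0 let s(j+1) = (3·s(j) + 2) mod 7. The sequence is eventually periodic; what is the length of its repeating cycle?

6

Computing terms: s(0) = 4,  s(1) = 0,  s(2) = 2,  s(3) = 1,  s(4) = 5,  s(5) = 3,  s(6) = 4.
Since s(6) = s(0) = 4, the sequence is periodic with period 6.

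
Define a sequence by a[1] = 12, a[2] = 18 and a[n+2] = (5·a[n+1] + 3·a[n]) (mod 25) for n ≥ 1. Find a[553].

7

We have a[1] = 12; a[2] = 18; a[3] = 1; a[4] = 9; a[5] = 23; a[6] = 17; a[7] = 4; a[8] = 21; a[9] = 17; a[10] = 23; a[11] = 16; a[12] = 24; a[13] = 18; a[14] = 12; a[15] = 14; a[16] = 6; a[17] = 22; a[18] = 3; a[19] = 6; a[20] = 14; a[21] = 13; a[22] = 7; a[23] = 24; a[24] = 16; a[25] = 2; a[26] = 8; a[27] = 21; a[28] = 4; a[29] = 8; a[30] = 2; a[31] = 9; a[32] = 1; a[33] = 7; a[34] = 13; a[35] = 11; a[36] = 19; a[37] = 3; a[38] = 22; a[39] = 19; a[40] = 11; a[41] = 12; a[42] = 18.
The sequence repeats with period 40.
(553 - 1) mod 40 = 32, so a[553] = a[33] = 7.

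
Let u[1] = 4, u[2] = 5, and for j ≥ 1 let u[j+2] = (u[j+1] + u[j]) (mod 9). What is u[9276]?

8

We have u[1] = 4,  u[2] = 5,  u[3] = 0,  u[4] = 5,  u[5] = 5,  u[6] = 1,  u[7] = 6,  u[8] = 7,  u[9] = 4,  u[10] = 2,  u[11] = 6,  u[12] = 8,  u[13] = 5,  u[14] = 4,  u[15] = 0,  u[16] = 4,  u[17] = 4,  u[18] = 8,  u[19] = 3,  u[20] = 2,  u[21] = 5,  u[22] = 7,  u[23] = 3,  u[24] = 1,  u[25] = 4,  u[26] = 5.
The sequence repeats with period 24.
So u[9276] = u[1 + ((9276-1) mod 24)] = u[12] = 8.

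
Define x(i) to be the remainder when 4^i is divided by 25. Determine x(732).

16

Listing terms: x(0) = 1; x(1) = 4; x(2) = 16; x(3) = 14; x(4) = 6; x(5) = 24; x(6) = 21; x(7) = 9; x(8) = 11; x(9) = 19; x(10) = 1.
Since x(10) = x(0) = 1, the sequence is periodic with period 10.
(732 - 0) mod 10 = 2, so x(732) = x(2) = 16.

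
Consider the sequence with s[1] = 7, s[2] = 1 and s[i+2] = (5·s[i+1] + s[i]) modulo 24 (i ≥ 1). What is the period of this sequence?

24

s[1] = 7,  s[2] = 1,  s[3] = 12,  s[4] = 13,  s[5] = 5,  s[6] = 14,  s[7] = 3,  s[8] = 5,  s[9] = 4,  s[10] = 1,  s[11] = 9,  s[12] = 22,  s[13] = 23,  s[14] = 17,  s[15] = 12,  s[16] = 5,  s[17] = 13,  s[18] = 22,  s[19] = 3,  s[20] = 13,  s[21] = 20,  s[22] = 17,  s[23] = 9,  s[24] = 14,  s[25] = 7,  s[26] = 1.
The sequence repeats with period 24.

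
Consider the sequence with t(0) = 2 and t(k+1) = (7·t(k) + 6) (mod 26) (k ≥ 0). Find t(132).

2

t(0) = 2,  t(1) = 20,  t(2) = 16,  t(3) = 14,  t(4) = 0,  t(5) = 6,  t(6) = 22,  t(7) = 4,  t(8) = 8,  t(9) = 10,  t(10) = 24,  t(11) = 18,  t(12) = 2.
Since t(12) = t(0) = 2, the sequence is periodic with period 12.
(132 - 0) mod 12 = 0, so t(132) = t(0) = 2.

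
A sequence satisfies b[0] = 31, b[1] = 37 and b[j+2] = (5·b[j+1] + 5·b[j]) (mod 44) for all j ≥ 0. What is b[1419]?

5

Listing terms: b[0] = 31; b[1] = 37; b[2] = 32; b[3] = 37; b[4] = 37; b[5] = 18; b[6] = 11; b[7] = 13; b[8] = 32; b[9] = 5; b[10] = 9; b[11] = 26; b[12] = 43; b[13] = 37; b[14] = 4; b[15] = 29; b[16] = 33; b[17] = 2; b[18] = 43; b[19] = 5; b[20] = 20; b[21] = 37; b[22] = 21; b[23] = 26; b[24] = 15; b[25] = 29; b[26] = 0; b[27] = 13; b[28] = 21; b[29] = 38; b[30] = 31; b[31] = 37.
The sequence repeats with period 30.
(1419 - 0) mod 30 = 9, so b[1419] = b[9] = 5.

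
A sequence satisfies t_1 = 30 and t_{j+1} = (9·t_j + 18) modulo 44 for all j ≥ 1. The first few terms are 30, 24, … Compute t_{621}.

30

Computing terms: t_1 = 30; t_2 = 24; t_3 = 14; t_4 = 12; t_5 = 38; t_6 = 8; t_7 = 2; t_8 = 36; t_9 = 34; t_{10} = 16; t_{11} = 30.
The sequence repeats with period 10.
So t_{621} = t_{1 + ((621-1) mod 10)} = t_1 = 30.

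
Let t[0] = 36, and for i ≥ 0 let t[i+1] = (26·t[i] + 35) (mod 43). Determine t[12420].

27

t[0] = 36,  t[1] = 25,  t[2] = 40,  t[3] = 0,  t[4] = 35,  t[5] = 42,  t[6] = 9,  t[7] = 11,  t[8] = 20,  t[9] = 39,  t[10] = 17,  t[11] = 4,  t[12] = 10,  t[13] = 37,  t[14] = 8,  t[15] = 28,  t[16] = 32,  t[17] = 7,  t[18] = 2,  t[19] = 1,  t[20] = 18,  t[21] = 30,  t[22] = 41,  t[23] = 26,  t[24] = 23,  t[25] = 31,  t[26] = 24,  t[27] = 14,  t[28] = 12,  t[29] = 3,  t[30] = 27,  t[31] = 6,  t[32] = 19,  t[33] = 13,  t[34] = 29,  t[35] = 15,  t[36] = 38,  t[37] = 34,  t[38] = 16,  t[39] = 21,  t[40] = 22,  t[41] = 5,  t[42] = 36.
Since t[42] = t[0] = 36, the sequence is periodic with period 42.
(12420 - 0) mod 42 = 30, so t[12420] = t[30] = 27.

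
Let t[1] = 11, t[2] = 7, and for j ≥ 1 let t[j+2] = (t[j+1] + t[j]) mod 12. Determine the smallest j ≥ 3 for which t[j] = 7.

5

Listing terms: t[1] = 11, t[2] = 7, t[3] = 6, t[4] = 1, t[5] = 7, t[6] = 8, t[7] = 3, t[8] = 11, t[9] = 2, t[10] = 1, t[11] = 3, t[12] = 4, t[13] = 7, t[14] = 11, t[15] = 6, t[16] = 5, t[17] = 11, t[18] = 4, t[19] = 3, t[20] = 7, t[21] = 10, t[22] = 5, t[23] = 3, t[24] = 8, t[25] = 11, t[26] = 7.
The sequence repeats with period 24.
The value 7 first appears (with j ≥ 3) at t[5].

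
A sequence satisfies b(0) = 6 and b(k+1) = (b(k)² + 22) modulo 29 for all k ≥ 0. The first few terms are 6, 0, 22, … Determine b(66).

b(0) = 6; b(1) = 0; b(2) = 22; b(3) = 13; b(4) = 17; b(5) = 21; b(6) = 28; b(7) = 23; b(8) = 0.
Since b(8) = b(1) = 0, the sequence is eventually periodic: after a pre-period of length 1 it cycles with period 7.
For k ≥ 1, b(k) depends only on (k - 1) mod 7. (66 - 1) mod 7 = 2, so b(66) = b(3) = 13.

13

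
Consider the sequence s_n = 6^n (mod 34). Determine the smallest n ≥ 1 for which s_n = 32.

10

Listing terms: s_0 = 1,  s_1 = 6,  s_2 = 2,  s_3 = 12,  s_4 = 4,  s_5 = 24,  s_6 = 8,  s_7 = 14,  s_8 = 16,  s_9 = 28,  s_{10} = 32,  s_{11} = 22,  s_{12} = 30,  s_{13} = 10,  s_{14} = 26,  s_{15} = 20,  s_{16} = 18,  s_{17} = 6.
Since s_{17} = s_1 = 6, the sequence is eventually periodic: after a pre-period of length 1 it cycles with period 16.
The value 32 first appears (with n ≥ 1) at s_{10}.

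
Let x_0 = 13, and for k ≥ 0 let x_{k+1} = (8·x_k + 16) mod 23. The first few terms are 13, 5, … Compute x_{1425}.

We have x_0 = 13, x_1 = 5, x_2 = 10, x_3 = 4, x_4 = 2, x_5 = 9, x_6 = 19, x_7 = 7, x_8 = 3, x_9 = 17, x_{10} = 14, x_{11} = 13.
The sequence repeats with period 11.
(1425 - 0) mod 11 = 6, so x_{1425} = x_6 = 19.

19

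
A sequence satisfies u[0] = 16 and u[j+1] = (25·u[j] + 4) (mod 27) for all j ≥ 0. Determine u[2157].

Computing terms: u[0] = 16; u[1] = 26; u[2] = 6; u[3] = 19; u[4] = 20; u[5] = 18; u[6] = 22; u[7] = 14; u[8] = 3; u[9] = 25; u[10] = 8; u[11] = 15; u[12] = 1; u[13] = 2; u[14] = 0; u[15] = 4; u[16] = 23; u[17] = 12; u[18] = 7; u[19] = 17; u[20] = 24; u[21] = 10; u[22] = 11; u[23] = 9; u[24] = 13; u[25] = 5; u[26] = 21; u[27] = 16.
The sequence repeats with period 27.
(2157 - 0) mod 27 = 24, so u[2157] = u[24] = 13.

13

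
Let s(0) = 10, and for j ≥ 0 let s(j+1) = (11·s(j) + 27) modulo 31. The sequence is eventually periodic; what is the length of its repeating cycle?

Listing terms: s(0) = 10, s(1) = 13, s(2) = 15, s(3) = 6, s(4) = 0, s(5) = 27, s(6) = 14, s(7) = 26, s(8) = 3, s(9) = 29, s(10) = 5, s(11) = 20, s(12) = 30, s(13) = 16, s(14) = 17, s(15) = 28, s(16) = 25, s(17) = 23, s(18) = 1, s(19) = 7, s(20) = 11, s(21) = 24, s(22) = 12, s(23) = 4, s(24) = 9, s(25) = 2, s(26) = 18, s(27) = 8, s(28) = 22, s(29) = 21, s(30) = 10.
The sequence repeats with period 30.

30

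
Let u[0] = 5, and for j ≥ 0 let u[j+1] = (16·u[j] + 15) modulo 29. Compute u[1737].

8

Listing terms: u[0] = 5; u[1] = 8; u[2] = 27; u[3] = 12; u[4] = 4; u[5] = 21; u[6] = 3; u[7] = 5.
Since u[7] = u[0] = 5, the sequence is periodic with period 7.
(1737 - 0) mod 7 = 1, so u[1737] = u[1] = 8.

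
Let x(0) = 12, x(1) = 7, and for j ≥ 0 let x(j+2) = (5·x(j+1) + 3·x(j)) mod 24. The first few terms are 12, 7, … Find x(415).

7

Listing terms: x(0) = 12,  x(1) = 7,  x(2) = 23,  x(3) = 16,  x(4) = 5,  x(5) = 1,  x(6) = 20,  x(7) = 7,  x(8) = 23.
Since (x(7), x(8)) = (x(1), x(2)) = (7, 23) (two consecutive terms determine the rest), the sequence is eventually periodic: after a pre-period of length 1 it cycles with period 6.
For j ≥ 1, x(j) depends only on (j - 1) mod 6. (415 - 1) mod 6 = 0, so x(415) = x(1) = 7.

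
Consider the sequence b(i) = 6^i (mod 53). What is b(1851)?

Listing terms: b(1) = 6; b(2) = 36; b(3) = 4; b(4) = 24; b(5) = 38; b(6) = 16; b(7) = 43; b(8) = 46; b(9) = 11; b(10) = 13; b(11) = 25; b(12) = 44; b(13) = 52; b(14) = 47; b(15) = 17; b(16) = 49; b(17) = 29; b(18) = 15; b(19) = 37; b(20) = 10; b(21) = 7; b(22) = 42; b(23) = 40; b(24) = 28; b(25) = 9; b(26) = 1; b(27) = 6.
The sequence repeats with period 26.
(1851 - 1) mod 26 = 4, so b(1851) = b(5) = 38.

38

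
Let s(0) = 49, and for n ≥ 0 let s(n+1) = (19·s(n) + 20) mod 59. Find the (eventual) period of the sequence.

29

Computing terms: s(0) = 49, s(1) = 7, s(2) = 35, s(3) = 36, s(4) = 55, s(5) = 3, s(6) = 18, s(7) = 8, s(8) = 54, s(9) = 43, s(10) = 11, s(11) = 52, s(12) = 5, s(13) = 56, s(14) = 22, s(15) = 25, s(16) = 23, s(17) = 44, s(18) = 30, s(19) = 0, s(20) = 20, s(21) = 46, s(22) = 9, s(23) = 14, s(24) = 50, s(25) = 26, s(26) = 42, s(27) = 51, s(28) = 45, s(29) = 49.
Since s(29) = s(0) = 49, the sequence is periodic with period 29.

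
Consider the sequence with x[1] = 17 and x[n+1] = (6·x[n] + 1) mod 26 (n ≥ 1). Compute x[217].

17

Computing terms: x[1] = 17,  x[2] = 25,  x[3] = 21,  x[4] = 23,  x[5] = 9,  x[6] = 3,  x[7] = 19,  x[8] = 11,  x[9] = 15,  x[10] = 13,  x[11] = 1,  x[12] = 7,  x[13] = 17.
The sequence repeats with period 12.
So x[217] = x[1 + ((217-1) mod 12)] = x[1] = 17.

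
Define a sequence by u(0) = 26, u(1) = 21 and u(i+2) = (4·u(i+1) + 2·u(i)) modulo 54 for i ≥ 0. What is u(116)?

Computing terms: u(0) = 26, u(1) = 21, u(2) = 28, u(3) = 46, u(4) = 24, u(5) = 26, u(6) = 44, u(7) = 12, u(8) = 28, u(9) = 28, u(10) = 6, u(11) = 26, u(12) = 8, u(13) = 30, u(14) = 28, u(15) = 10, u(16) = 42, u(17) = 26, u(18) = 26, u(19) = 48, u(20) = 28, u(21) = 46.
Since (u(20), u(21)) = (u(2), u(3)) = (28, 46) (two consecutive terms determine the rest), the sequence is eventually periodic: after a pre-period of length 2 it cycles with period 18.
For i ≥ 2, u(i) depends only on (i - 2) mod 18. (116 - 2) mod 18 = 6, so u(116) = u(8) = 28.

28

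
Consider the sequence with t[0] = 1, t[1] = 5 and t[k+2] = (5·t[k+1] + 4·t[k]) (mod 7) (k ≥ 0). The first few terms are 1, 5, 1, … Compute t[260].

6

Listing terms: t[0] = 1; t[1] = 5; t[2] = 1; t[3] = 4; t[4] = 3; t[5] = 3; t[6] = 6; t[7] = 0; t[8] = 3; t[9] = 1; t[10] = 3; t[11] = 5; t[12] = 2; t[13] = 2; t[14] = 4; t[15] = 0; t[16] = 2; t[17] = 3; t[18] = 2; t[19] = 1; t[20] = 6; t[21] = 6; t[22] = 5; t[23] = 0; t[24] = 6; t[25] = 2; t[26] = 6; t[27] = 3; t[28] = 4; t[29] = 4; t[30] = 1; t[31] = 0; t[32] = 4; t[33] = 6; t[34] = 4; t[35] = 2; t[36] = 5; t[37] = 5; t[38] = 3; t[39] = 0; t[40] = 5; t[41] = 4; t[42] = 5; t[43] = 6; t[44] = 1; t[45] = 1; t[46] = 2; t[47] = 0; t[48] = 1; t[49] = 5.
Since (t[48], t[49]) = (t[0], t[1]) = (1, 5) (two consecutive terms determine the rest), the sequence is periodic with period 48.
(260 - 0) mod 48 = 20, so t[260] = t[20] = 6.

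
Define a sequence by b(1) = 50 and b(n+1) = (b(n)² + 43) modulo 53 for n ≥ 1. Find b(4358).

We have b(1) = 50, b(2) = 52, b(3) = 44, b(4) = 18, b(5) = 49, b(6) = 6, b(7) = 26, b(8) = 30, b(9) = 42, b(10) = 5, b(11) = 15, b(12) = 3, b(13) = 52.
Since b(13) = b(2) = 52, the sequence is eventually periodic: after a pre-period of length 1 it cycles with period 11.
For n ≥ 2, b(n) depends only on (n - 2) mod 11. (4358 - 2) mod 11 = 0, so b(4358) = b(2) = 52.

52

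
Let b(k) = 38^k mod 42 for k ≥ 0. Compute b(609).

Computing terms: b(0) = 1,  b(1) = 38,  b(2) = 16,  b(3) = 20,  b(4) = 4,  b(5) = 26,  b(6) = 22,  b(7) = 38.
Since b(7) = b(1) = 38, the sequence is eventually periodic: after a pre-period of length 1 it cycles with period 6.
For k ≥ 1, b(k) depends only on (k - 1) mod 6. (609 - 1) mod 6 = 2, so b(609) = b(3) = 20.

20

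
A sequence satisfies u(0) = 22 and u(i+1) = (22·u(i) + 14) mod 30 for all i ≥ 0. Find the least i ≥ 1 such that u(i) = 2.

We have u(0) = 22,  u(1) = 18,  u(2) = 20,  u(3) = 4,  u(4) = 12,  u(5) = 8,  u(6) = 10,  u(7) = 24,  u(8) = 2,  u(9) = 28,  u(10) = 0,  u(11) = 14,  u(12) = 22.
The sequence repeats with period 12.
The value 2 first appears (with i ≥ 1) at u(8).

8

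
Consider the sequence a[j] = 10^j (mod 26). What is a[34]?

Computing terms: a[0] = 1,  a[1] = 10,  a[2] = 22,  a[3] = 12,  a[4] = 16,  a[5] = 4,  a[6] = 14,  a[7] = 10.
Since a[7] = a[1] = 10, the sequence is eventually periodic: after a pre-period of length 1 it cycles with period 6.
For j ≥ 1, a[j] depends only on (j - 1) mod 6. (34 - 1) mod 6 = 3, so a[34] = a[4] = 16.

16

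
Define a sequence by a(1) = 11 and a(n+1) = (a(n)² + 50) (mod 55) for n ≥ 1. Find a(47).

Listing terms: a(1) = 11; a(2) = 6; a(3) = 31; a(4) = 21; a(5) = 51; a(6) = 11.
Since a(6) = a(1) = 11, the sequence is periodic with period 5.
(47 - 1) mod 5 = 1, so a(47) = a(2) = 6.

6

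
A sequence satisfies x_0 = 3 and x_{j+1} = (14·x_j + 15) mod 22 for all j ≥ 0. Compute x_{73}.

1

x_0 = 3, x_1 = 13, x_2 = 21, x_3 = 1, x_4 = 7, x_5 = 3.
Since x_5 = x_0 = 3, the sequence is periodic with period 5.
So x_{73} = x_{0 + ((73-0) mod 5)} = x_3 = 1.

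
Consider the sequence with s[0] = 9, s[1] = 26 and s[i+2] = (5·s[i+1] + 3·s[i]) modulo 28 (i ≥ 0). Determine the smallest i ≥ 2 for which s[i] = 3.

5

We have s[0] = 9; s[1] = 26; s[2] = 17; s[3] = 23; s[4] = 26; s[5] = 3; s[6] = 9; s[7] = 26.
Since (s[6], s[7]) = (s[0], s[1]) = (9, 26) (two consecutive terms determine the rest), the sequence is periodic with period 6.
The value 3 first appears (with i ≥ 2) at s[5].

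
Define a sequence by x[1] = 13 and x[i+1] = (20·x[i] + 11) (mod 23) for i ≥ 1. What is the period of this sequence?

22

We have x[1] = 13; x[2] = 18; x[3] = 3; x[4] = 2; x[5] = 5; x[6] = 19; x[7] = 0; x[8] = 11; x[9] = 1; x[10] = 8; x[11] = 10; x[12] = 4; x[13] = 22; x[14] = 14; x[15] = 15; x[16] = 12; x[17] = 21; x[18] = 17; x[19] = 6; x[20] = 16; x[21] = 9; x[22] = 7; x[23] = 13.
Since x[23] = x[1] = 13, the sequence is periodic with period 22.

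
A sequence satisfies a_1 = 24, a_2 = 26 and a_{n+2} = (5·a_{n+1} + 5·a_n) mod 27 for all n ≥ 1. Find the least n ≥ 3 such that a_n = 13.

15

Computing terms: a_1 = 24,  a_2 = 26,  a_3 = 7,  a_4 = 3,  a_5 = 23,  a_6 = 22,  a_7 = 9,  a_8 = 20,  a_9 = 10,  a_{10} = 15,  a_{11} = 17,  a_{12} = 25,  a_{13} = 21,  a_{14} = 14,  a_{15} = 13,  a_{16} = 0,  a_{17} = 11,  a_{18} = 1,  a_{19} = 6,  a_{20} = 8,  a_{21} = 16,  a_{22} = 12,  a_{23} = 5,  a_{24} = 4,  a_{25} = 18,  a_{26} = 2,  a_{27} = 19,  a_{28} = 24,  a_{29} = 26.
The sequence repeats with period 27.
The value 13 first appears (with n ≥ 3) at a_{15}.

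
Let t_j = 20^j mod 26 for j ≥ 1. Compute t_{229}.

20

We have t_1 = 20; t_2 = 10; t_3 = 18; t_4 = 22; t_5 = 24; t_6 = 12; t_7 = 6; t_8 = 16; t_9 = 8; t_{10} = 4; t_{11} = 2; t_{12} = 14; t_{13} = 20.
Since t_{13} = t_1 = 20, the sequence is periodic with period 12.
So t_{229} = t_{1 + ((229-1) mod 12)} = t_1 = 20.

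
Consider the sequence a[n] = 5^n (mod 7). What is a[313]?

a[1] = 5,  a[2] = 4,  a[3] = 6,  a[4] = 2,  a[5] = 3,  a[6] = 1,  a[7] = 5.
The sequence repeats with period 6.
(313 - 1) mod 6 = 0, so a[313] = a[1] = 5.

5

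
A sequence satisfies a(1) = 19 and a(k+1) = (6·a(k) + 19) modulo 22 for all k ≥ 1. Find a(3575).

Listing terms: a(1) = 19; a(2) = 1; a(3) = 3; a(4) = 15; a(5) = 21; a(6) = 13; a(7) = 9; a(8) = 7; a(9) = 17; a(10) = 11; a(11) = 19.
The sequence repeats with period 10.
(3575 - 1) mod 10 = 4, so a(3575) = a(5) = 21.

21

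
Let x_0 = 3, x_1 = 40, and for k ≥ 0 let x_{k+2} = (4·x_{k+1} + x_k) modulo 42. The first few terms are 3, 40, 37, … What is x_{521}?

16

We have x_0 = 3, x_1 = 40, x_2 = 37, x_3 = 20, x_4 = 33, x_5 = 26, x_6 = 11, x_7 = 28, x_8 = 39, x_9 = 16, x_{10} = 19, x_{11} = 8, x_{12} = 9, x_{13} = 2, x_{14} = 17, x_{15} = 28, x_{16} = 3, x_{17} = 40.
Since (x_{16}, x_{17}) = (x_0, x_1) = (3, 40) (two consecutive terms determine the rest), the sequence is periodic with period 16.
(521 - 0) mod 16 = 9, so x_{521} = x_9 = 16.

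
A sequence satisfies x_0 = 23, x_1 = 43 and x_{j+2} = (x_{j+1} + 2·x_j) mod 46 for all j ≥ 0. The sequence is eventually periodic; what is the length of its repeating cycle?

We have x_0 = 23,  x_1 = 43,  x_2 = 43,  x_3 = 37,  x_4 = 31,  x_5 = 13,  x_6 = 29,  x_7 = 9,  x_8 = 21,  x_9 = 39,  x_{10} = 35,  x_{11} = 21,  x_{12} = 45,  x_{13} = 41,  x_{14} = 39,  x_{15} = 29,  x_{16} = 15,  x_{17} = 27,  x_{18} = 11,  x_{19} = 19,  x_{20} = 41,  x_{21} = 33,  x_{22} = 23,  x_{23} = 43.
The sequence repeats with period 22.

22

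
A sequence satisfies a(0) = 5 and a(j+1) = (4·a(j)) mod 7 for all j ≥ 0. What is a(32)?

3

a(0) = 5,  a(1) = 6,  a(2) = 3,  a(3) = 5.
The sequence repeats with period 3.
(32 - 0) mod 3 = 2, so a(32) = a(2) = 3.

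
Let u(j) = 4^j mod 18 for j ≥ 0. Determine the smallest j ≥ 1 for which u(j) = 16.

2

Computing terms: u(0) = 1, u(1) = 4, u(2) = 16, u(3) = 10, u(4) = 4.
Since u(4) = u(1) = 4, the sequence is eventually periodic: after a pre-period of length 1 it cycles with period 3.
The value 16 first appears (with j ≥ 1) at u(2).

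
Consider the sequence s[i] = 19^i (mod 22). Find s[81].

Computing terms: s[0] = 1; s[1] = 19; s[2] = 9; s[3] = 17; s[4] = 15; s[5] = 21; s[6] = 3; s[7] = 13; s[8] = 5; s[9] = 7; s[10] = 1.
The sequence repeats with period 10.
(81 - 0) mod 10 = 1, so s[81] = s[1] = 19.

19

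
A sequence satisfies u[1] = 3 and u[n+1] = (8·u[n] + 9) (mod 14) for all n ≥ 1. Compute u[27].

We have u[1] = 3, u[2] = 5, u[3] = 7, u[4] = 9, u[5] = 11, u[6] = 13, u[7] = 1, u[8] = 3.
The sequence repeats with period 7.
(27 - 1) mod 7 = 5, so u[27] = u[6] = 13.

13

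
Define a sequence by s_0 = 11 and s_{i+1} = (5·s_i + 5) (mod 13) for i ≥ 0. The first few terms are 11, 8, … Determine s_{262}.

Computing terms: s_0 = 11, s_1 = 8, s_2 = 6, s_3 = 9, s_4 = 11.
The sequence repeats with period 4.
(262 - 0) mod 4 = 2, so s_{262} = s_2 = 6.

6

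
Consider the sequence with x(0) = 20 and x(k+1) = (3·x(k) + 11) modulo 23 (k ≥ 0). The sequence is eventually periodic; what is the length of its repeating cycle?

11

Listing terms: x(0) = 20; x(1) = 2; x(2) = 17; x(3) = 16; x(4) = 13; x(5) = 4; x(6) = 0; x(7) = 11; x(8) = 21; x(9) = 5; x(10) = 3; x(11) = 20.
The sequence repeats with period 11.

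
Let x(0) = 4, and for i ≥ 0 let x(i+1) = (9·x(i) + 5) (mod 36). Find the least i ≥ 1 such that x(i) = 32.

Computing terms: x(0) = 4; x(1) = 5; x(2) = 14; x(3) = 23; x(4) = 32; x(5) = 5.
Since x(5) = x(1) = 5, the sequence is eventually periodic: after a pre-period of length 1 it cycles with period 4.
The value 32 first appears (with i ≥ 1) at x(4).

4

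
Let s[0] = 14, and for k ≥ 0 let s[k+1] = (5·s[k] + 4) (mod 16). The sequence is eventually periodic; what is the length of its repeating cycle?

4

s[0] = 14; s[1] = 10; s[2] = 6; s[3] = 2; s[4] = 14.
The sequence repeats with period 4.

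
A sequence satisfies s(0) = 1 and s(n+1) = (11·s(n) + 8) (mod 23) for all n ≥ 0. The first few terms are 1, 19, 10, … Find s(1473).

Listing terms: s(0) = 1,  s(1) = 19,  s(2) = 10,  s(3) = 3,  s(4) = 18,  s(5) = 22,  s(6) = 20,  s(7) = 21,  s(8) = 9,  s(9) = 15,  s(10) = 12,  s(11) = 2,  s(12) = 7,  s(13) = 16,  s(14) = 0,  s(15) = 8,  s(16) = 4,  s(17) = 6,  s(18) = 5,  s(19) = 17,  s(20) = 11,  s(21) = 14,  s(22) = 1.
The sequence repeats with period 22.
So s(1473) = s(0 + ((1473-0) mod 22)) = s(21) = 14.

14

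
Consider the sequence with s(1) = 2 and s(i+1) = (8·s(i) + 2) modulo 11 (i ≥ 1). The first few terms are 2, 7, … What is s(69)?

8

We have s(1) = 2, s(2) = 7, s(3) = 3, s(4) = 4, s(5) = 1, s(6) = 10, s(7) = 5, s(8) = 9, s(9) = 8, s(10) = 0, s(11) = 2.
The sequence repeats with period 10.
(69 - 1) mod 10 = 8, so s(69) = s(9) = 8.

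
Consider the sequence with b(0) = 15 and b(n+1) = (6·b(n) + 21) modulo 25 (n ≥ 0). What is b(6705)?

We have b(0) = 15, b(1) = 11, b(2) = 12, b(3) = 18, b(4) = 4, b(5) = 20, b(6) = 16, b(7) = 17, b(8) = 23, b(9) = 9, b(10) = 0, b(11) = 21, b(12) = 22, b(13) = 3, b(14) = 14, b(15) = 5, b(16) = 1, b(17) = 2, b(18) = 8, b(19) = 19, b(20) = 10, b(21) = 6, b(22) = 7, b(23) = 13, b(24) = 24, b(25) = 15.
Since b(25) = b(0) = 15, the sequence is periodic with period 25.
(6705 - 0) mod 25 = 5, so b(6705) = b(5) = 20.

20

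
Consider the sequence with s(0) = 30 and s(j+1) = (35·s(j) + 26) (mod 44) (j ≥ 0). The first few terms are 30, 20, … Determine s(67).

s(0) = 30, s(1) = 20, s(2) = 22, s(3) = 4, s(4) = 34, s(5) = 28, s(6) = 38, s(7) = 36, s(8) = 10, s(9) = 24, s(10) = 30.
The sequence repeats with period 10.
(67 - 0) mod 10 = 7, so s(67) = s(7) = 36.

36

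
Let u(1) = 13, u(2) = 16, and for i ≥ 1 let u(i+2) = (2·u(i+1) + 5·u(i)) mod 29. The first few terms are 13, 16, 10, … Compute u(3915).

Listing terms: u(1) = 13,  u(2) = 16,  u(3) = 10,  u(4) = 13,  u(5) = 18,  u(6) = 14,  u(7) = 2,  u(8) = 16,  u(9) = 13,  u(10) = 19,  u(11) = 16,  u(12) = 11,  u(13) = 15,  u(14) = 27,  u(15) = 13,  u(16) = 16.
Since (u(15), u(16)) = (u(1), u(2)) = (13, 16) (two consecutive terms determine the rest), the sequence is periodic with period 14.
(3915 - 1) mod 14 = 8, so u(3915) = u(9) = 13.

13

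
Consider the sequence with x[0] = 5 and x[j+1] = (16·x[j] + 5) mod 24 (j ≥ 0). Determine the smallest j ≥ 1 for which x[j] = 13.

1

Computing terms: x[0] = 5; x[1] = 13; x[2] = 21; x[3] = 5.
The sequence repeats with period 3.
The value 13 first appears (with j ≥ 1) at x[1].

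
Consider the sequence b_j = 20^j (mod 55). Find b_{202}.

We have b_0 = 1; b_1 = 20; b_2 = 15; b_3 = 25; b_4 = 5; b_5 = 45; b_6 = 20.
Since b_6 = b_1 = 20, the sequence is eventually periodic: after a pre-period of length 1 it cycles with period 5.
For j ≥ 1, b_j depends only on (j - 1) mod 5. (202 - 1) mod 5 = 1, so b_{202} = b_2 = 15.

15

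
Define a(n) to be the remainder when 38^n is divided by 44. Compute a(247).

36

We have a(0) = 1; a(1) = 38; a(2) = 36; a(3) = 4; a(4) = 20; a(5) = 12; a(6) = 16; a(7) = 36.
Since a(7) = a(2) = 36, the sequence is eventually periodic: after a pre-period of length 2 it cycles with period 5.
For n ≥ 2, a(n) depends only on (n - 2) mod 5. (247 - 2) mod 5 = 0, so a(247) = a(2) = 36.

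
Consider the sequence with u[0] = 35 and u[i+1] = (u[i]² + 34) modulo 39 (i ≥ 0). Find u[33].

35

We have u[0] = 35,  u[1] = 11,  u[2] = 38,  u[3] = 35.
Since u[3] = u[0] = 35, the sequence is periodic with period 3.
(33 - 0) mod 3 = 0, so u[33] = u[0] = 35.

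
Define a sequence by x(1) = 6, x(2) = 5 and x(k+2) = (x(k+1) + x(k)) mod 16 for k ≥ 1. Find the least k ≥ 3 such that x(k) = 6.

7

Computing terms: x(1) = 6, x(2) = 5, x(3) = 11, x(4) = 0, x(5) = 11, x(6) = 11, x(7) = 6, x(8) = 1, x(9) = 7, x(10) = 8, x(11) = 15, x(12) = 7, x(13) = 6, x(14) = 13, x(15) = 3, x(16) = 0, x(17) = 3, x(18) = 3, x(19) = 6, x(20) = 9, x(21) = 15, x(22) = 8, x(23) = 7, x(24) = 15, x(25) = 6, x(26) = 5.
The sequence repeats with period 24.
The value 6 first appears (with k ≥ 3) at x(7).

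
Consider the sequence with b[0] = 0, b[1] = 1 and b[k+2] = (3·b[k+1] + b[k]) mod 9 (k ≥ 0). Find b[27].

b[0] = 0, b[1] = 1, b[2] = 3, b[3] = 1, b[4] = 6, b[5] = 1, b[6] = 0, b[7] = 1.
The sequence repeats with period 6.
(27 - 0) mod 6 = 3, so b[27] = b[3] = 1.

1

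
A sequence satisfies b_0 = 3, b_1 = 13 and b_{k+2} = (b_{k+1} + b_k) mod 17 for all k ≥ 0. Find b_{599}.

11

Listing terms: b_0 = 3,  b_1 = 13,  b_2 = 16,  b_3 = 12,  b_4 = 11,  b_5 = 6,  b_6 = 0,  b_7 = 6,  b_8 = 6,  b_9 = 12,  b_{10} = 1,  b_{11} = 13,  b_{12} = 14,  b_{13} = 10,  b_{14} = 7,  b_{15} = 0,  b_{16} = 7,  b_{17} = 7,  b_{18} = 14,  b_{19} = 4,  b_{20} = 1,  b_{21} = 5,  b_{22} = 6,  b_{23} = 11,  b_{24} = 0,  b_{25} = 11,  b_{26} = 11,  b_{27} = 5,  b_{28} = 16,  b_{29} = 4,  b_{30} = 3,  b_{31} = 7,  b_{32} = 10,  b_{33} = 0,  b_{34} = 10,  b_{35} = 10,  b_{36} = 3,  b_{37} = 13.
The sequence repeats with period 36.
(599 - 0) mod 36 = 23, so b_{599} = b_{23} = 11.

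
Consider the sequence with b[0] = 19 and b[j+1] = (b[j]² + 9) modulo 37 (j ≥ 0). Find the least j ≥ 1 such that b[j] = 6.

4

b[0] = 19,  b[1] = 0,  b[2] = 9,  b[3] = 16,  b[4] = 6,  b[5] = 8,  b[6] = 36,  b[7] = 10,  b[8] = 35,  b[9] = 13,  b[10] = 30,  b[11] = 21,  b[12] = 6.
Since b[12] = b[4] = 6, the sequence is eventually periodic: after a pre-period of length 4 it cycles with period 8.
The value 6 first appears (with j ≥ 1) at b[4].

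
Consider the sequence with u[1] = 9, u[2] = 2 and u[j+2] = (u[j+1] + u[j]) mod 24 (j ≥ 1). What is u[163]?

5

Computing terms: u[1] = 9; u[2] = 2; u[3] = 11; u[4] = 13; u[5] = 0; u[6] = 13; u[7] = 13; u[8] = 2; u[9] = 15; u[10] = 17; u[11] = 8; u[12] = 1; u[13] = 9; u[14] = 10; u[15] = 19; u[16] = 5; u[17] = 0; u[18] = 5; u[19] = 5; u[20] = 10; u[21] = 15; u[22] = 1; u[23] = 16; u[24] = 17; u[25] = 9; u[26] = 2.
The sequence repeats with period 24.
(163 - 1) mod 24 = 18, so u[163] = u[19] = 5.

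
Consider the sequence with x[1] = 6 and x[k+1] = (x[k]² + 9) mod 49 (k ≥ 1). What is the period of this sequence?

Listing terms: x[1] = 6, x[2] = 45, x[3] = 25, x[4] = 46, x[5] = 18, x[6] = 39, x[7] = 11, x[8] = 32, x[9] = 4, x[10] = 25.
Since x[10] = x[3] = 25, the sequence is eventually periodic: after a pre-period of length 2 it cycles with period 7.

7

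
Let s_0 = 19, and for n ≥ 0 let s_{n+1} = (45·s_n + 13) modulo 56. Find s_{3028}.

s_0 = 19, s_1 = 28, s_2 = 41, s_3 = 10, s_4 = 15, s_5 = 16, s_6 = 5, s_7 = 14, s_8 = 27, s_9 = 52, s_{10} = 1, s_{11} = 2, s_{12} = 47, s_{13} = 0, s_{14} = 13, s_{15} = 38, s_{16} = 43, s_{17} = 44, s_{18} = 33, s_{19} = 42, s_{20} = 55, s_{21} = 24, s_{22} = 29, s_{23} = 30, s_{24} = 19.
The sequence repeats with period 24.
(3028 - 0) mod 24 = 4, so s_{3028} = s_4 = 15.

15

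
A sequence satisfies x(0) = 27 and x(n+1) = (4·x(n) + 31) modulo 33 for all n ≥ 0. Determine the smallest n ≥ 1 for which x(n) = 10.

4

x(0) = 27, x(1) = 7, x(2) = 26, x(3) = 3, x(4) = 10, x(5) = 5, x(6) = 18, x(7) = 4, x(8) = 14, x(9) = 21, x(10) = 16, x(11) = 29, x(12) = 15, x(13) = 25, x(14) = 32, x(15) = 27.
The sequence repeats with period 15.
The value 10 first appears (with n ≥ 1) at x(4).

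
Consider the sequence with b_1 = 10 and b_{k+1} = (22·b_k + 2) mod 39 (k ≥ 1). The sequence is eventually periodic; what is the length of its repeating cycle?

3

Listing terms: b_1 = 10, b_2 = 27, b_3 = 11, b_4 = 10.
Since b_4 = b_1 = 10, the sequence is periodic with period 3.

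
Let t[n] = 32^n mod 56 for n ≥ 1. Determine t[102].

8

We have t[1] = 32,  t[2] = 16,  t[3] = 8,  t[4] = 32.
Since t[4] = t[1] = 32, the sequence is periodic with period 3.
So t[102] = t[1 + ((102-1) mod 3)] = t[3] = 8.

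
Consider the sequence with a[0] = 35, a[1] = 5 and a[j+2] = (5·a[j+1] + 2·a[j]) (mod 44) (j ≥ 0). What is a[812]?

7

Listing terms: a[0] = 35, a[1] = 5, a[2] = 7, a[3] = 1, a[4] = 19, a[5] = 9, a[6] = 39, a[7] = 37, a[8] = 43, a[9] = 25, a[10] = 35, a[11] = 5.
The sequence repeats with period 10.
So a[812] = a[0 + ((812-0) mod 10)] = a[2] = 7.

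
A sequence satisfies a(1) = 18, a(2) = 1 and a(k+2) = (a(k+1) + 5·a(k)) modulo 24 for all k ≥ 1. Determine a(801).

We have a(1) = 18, a(2) = 1, a(3) = 19, a(4) = 0, a(5) = 23, a(6) = 23, a(7) = 18, a(8) = 13, a(9) = 7, a(10) = 0, a(11) = 11, a(12) = 11, a(13) = 18, a(14) = 1.
Since (a(13), a(14)) = (a(1), a(2)) = (18, 1) (two consecutive terms determine the rest), the sequence is periodic with period 12.
(801 - 1) mod 12 = 8, so a(801) = a(9) = 7.

7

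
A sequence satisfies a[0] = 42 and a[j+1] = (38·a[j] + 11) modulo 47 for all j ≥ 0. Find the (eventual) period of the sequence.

We have a[0] = 42; a[1] = 9; a[2] = 24; a[3] = 30; a[4] = 23; a[5] = 39; a[6] = 36; a[7] = 16; a[8] = 8; a[9] = 33; a[10] = 43; a[11] = 0; a[12] = 11; a[13] = 6; a[14] = 4; a[15] = 22; a[16] = 1; a[17] = 2; a[18] = 40; a[19] = 27; a[20] = 3; a[21] = 31; a[22] = 14; a[23] = 26; a[24] = 12; a[25] = 44; a[26] = 38; a[27] = 45; a[28] = 29; a[29] = 32; a[30] = 5; a[31] = 13; a[32] = 35; a[33] = 25; a[34] = 21; a[35] = 10; a[36] = 15; a[37] = 17; a[38] = 46; a[39] = 20; a[40] = 19; a[41] = 28; a[42] = 41; a[43] = 18; a[44] = 37; a[45] = 7; a[46] = 42.
The sequence repeats with period 46.

46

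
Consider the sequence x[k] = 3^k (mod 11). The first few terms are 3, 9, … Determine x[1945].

1

Computing terms: x[1] = 3, x[2] = 9, x[3] = 5, x[4] = 4, x[5] = 1, x[6] = 3.
The sequence repeats with period 5.
So x[1945] = x[1 + ((1945-1) mod 5)] = x[5] = 1.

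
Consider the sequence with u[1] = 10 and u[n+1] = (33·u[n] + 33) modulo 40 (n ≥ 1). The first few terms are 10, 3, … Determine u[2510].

23

We have u[1] = 10; u[2] = 3; u[3] = 12; u[4] = 29; u[5] = 30; u[6] = 23; u[7] = 32; u[8] = 9; u[9] = 10.
Since u[9] = u[1] = 10, the sequence is periodic with period 8.
(2510 - 1) mod 8 = 5, so u[2510] = u[6] = 23.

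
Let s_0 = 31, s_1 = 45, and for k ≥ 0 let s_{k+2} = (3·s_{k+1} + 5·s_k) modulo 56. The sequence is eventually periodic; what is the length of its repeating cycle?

s_0 = 31; s_1 = 45; s_2 = 10; s_3 = 31; s_4 = 31; s_5 = 24; s_6 = 3; s_7 = 17; s_8 = 10; s_9 = 3; s_{10} = 3; s_{11} = 24; s_{12} = 31; s_{13} = 45.
Since (s_{12}, s_{13}) = (s_0, s_1) = (31, 45) (two consecutive terms determine the rest), the sequence is periodic with period 12.

12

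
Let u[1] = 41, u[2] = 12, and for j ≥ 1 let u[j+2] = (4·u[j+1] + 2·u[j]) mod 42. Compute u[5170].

10

u[1] = 41; u[2] = 12; u[3] = 4; u[4] = 40; u[5] = 0; u[6] = 38; u[7] = 26; u[8] = 12; u[9] = 16; u[10] = 4; u[11] = 6; u[12] = 32; u[13] = 14; u[14] = 36; u[15] = 4; u[16] = 4; u[17] = 24; u[18] = 20; u[19] = 2; u[20] = 6; u[21] = 28; u[22] = 40; u[23] = 6; u[24] = 20; u[25] = 8; u[26] = 30; u[27] = 10; u[28] = 16; u[29] = 0; u[30] = 32; u[31] = 2; u[32] = 30; u[33] = 40; u[34] = 10; u[35] = 36; u[36] = 38; u[37] = 14; u[38] = 6; u[39] = 10; u[40] = 10; u[41] = 18; u[42] = 8; u[43] = 26; u[44] = 36; u[45] = 28; u[46] = 16; u[47] = 36; u[48] = 8; u[49] = 20; u[50] = 12; u[51] = 4.
Since (u[50], u[51]) = (u[2], u[3]) = (12, 4) (two consecutive terms determine the rest), the sequence is eventually periodic: after a pre-period of length 1 it cycles with period 48.
For j ≥ 2, u[j] depends only on (j - 2) mod 48. (5170 - 2) mod 48 = 32, so u[5170] = u[34] = 10.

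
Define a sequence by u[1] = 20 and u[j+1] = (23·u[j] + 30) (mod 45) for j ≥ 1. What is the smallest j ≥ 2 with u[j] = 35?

5

u[1] = 20, u[2] = 40, u[3] = 5, u[4] = 10, u[5] = 35, u[6] = 25, u[7] = 20.
Since u[7] = u[1] = 20, the sequence is periodic with period 6.
The value 35 first appears (with j ≥ 2) at u[5].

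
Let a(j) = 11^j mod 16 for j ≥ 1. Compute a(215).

a(1) = 11,  a(2) = 9,  a(3) = 3,  a(4) = 1,  a(5) = 11.
The sequence repeats with period 4.
(215 - 1) mod 4 = 2, so a(215) = a(3) = 3.

3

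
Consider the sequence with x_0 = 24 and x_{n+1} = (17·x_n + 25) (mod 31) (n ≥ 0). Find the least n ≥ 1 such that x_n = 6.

3

x_0 = 24,  x_1 = 30,  x_2 = 8,  x_3 = 6,  x_4 = 3,  x_5 = 14,  x_6 = 15,  x_7 = 1,  x_8 = 11,  x_9 = 26,  x_{10} = 2,  x_{11} = 28,  x_{12} = 5,  x_{13} = 17,  x_{14} = 4,  x_{15} = 0,  x_{16} = 25,  x_{17} = 16,  x_{18} = 18,  x_{19} = 21,  x_{20} = 10,  x_{21} = 9,  x_{22} = 23,  x_{23} = 13,  x_{24} = 29,  x_{25} = 22,  x_{26} = 27,  x_{27} = 19,  x_{28} = 7,  x_{29} = 20,  x_{30} = 24.
The sequence repeats with period 30.
The value 6 first appears (with n ≥ 1) at x_3.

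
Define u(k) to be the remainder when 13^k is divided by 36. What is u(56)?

We have u(1) = 13, u(2) = 25, u(3) = 1, u(4) = 13.
Since u(4) = u(1) = 13, the sequence is periodic with period 3.
So u(56) = u(1 + ((56-1) mod 3)) = u(2) = 25.

25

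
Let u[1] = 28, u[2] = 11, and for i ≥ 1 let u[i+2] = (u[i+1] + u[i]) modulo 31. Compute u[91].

28

u[1] = 28; u[2] = 11; u[3] = 8; u[4] = 19; u[5] = 27; u[6] = 15; u[7] = 11; u[8] = 26; u[9] = 6; u[10] = 1; u[11] = 7; u[12] = 8; u[13] = 15; u[14] = 23; u[15] = 7; u[16] = 30; u[17] = 6; u[18] = 5; u[19] = 11; u[20] = 16; u[21] = 27; u[22] = 12; u[23] = 8; u[24] = 20; u[25] = 28; u[26] = 17; u[27] = 14; u[28] = 0; u[29] = 14; u[30] = 14; u[31] = 28; u[32] = 11.
Since (u[31], u[32]) = (u[1], u[2]) = (28, 11) (two consecutive terms determine the rest), the sequence is periodic with period 30.
(91 - 1) mod 30 = 0, so u[91] = u[1] = 28.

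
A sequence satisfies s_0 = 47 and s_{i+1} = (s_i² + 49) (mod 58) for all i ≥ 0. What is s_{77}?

Listing terms: s_0 = 47, s_1 = 54, s_2 = 7, s_3 = 40, s_4 = 25, s_5 = 36, s_6 = 11, s_7 = 54.
Since s_7 = s_1 = 54, the sequence is eventually periodic: after a pre-period of length 1 it cycles with period 6.
For i ≥ 1, s_i depends only on (i - 1) mod 6. (77 - 1) mod 6 = 4, so s_{77} = s_5 = 36.

36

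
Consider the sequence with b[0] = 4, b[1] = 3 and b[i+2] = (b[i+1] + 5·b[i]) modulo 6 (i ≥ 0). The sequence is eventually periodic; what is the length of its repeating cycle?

6

b[0] = 4,  b[1] = 3,  b[2] = 5,  b[3] = 2,  b[4] = 3,  b[5] = 1,  b[6] = 4,  b[7] = 3.
Since (b[6], b[7]) = (b[0], b[1]) = (4, 3) (two consecutive terms determine the rest), the sequence is periodic with period 6.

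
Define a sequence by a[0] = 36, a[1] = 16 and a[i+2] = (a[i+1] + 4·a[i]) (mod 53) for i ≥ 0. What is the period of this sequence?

26

Listing terms: a[0] = 36,  a[1] = 16,  a[2] = 1,  a[3] = 12,  a[4] = 16,  a[5] = 11,  a[6] = 22,  a[7] = 13,  a[8] = 48,  a[9] = 47,  a[10] = 27,  a[11] = 3,  a[12] = 5,  a[13] = 17,  a[14] = 37,  a[15] = 52,  a[16] = 41,  a[17] = 37,  a[18] = 42,  a[19] = 31,  a[20] = 40,  a[21] = 5,  a[22] = 6,  a[23] = 26,  a[24] = 50,  a[25] = 48,  a[26] = 36,  a[27] = 16.
The sequence repeats with period 26.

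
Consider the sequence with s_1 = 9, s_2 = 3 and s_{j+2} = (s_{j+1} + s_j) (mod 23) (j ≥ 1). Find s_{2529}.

Computing terms: s_1 = 9, s_2 = 3, s_3 = 12, s_4 = 15, s_5 = 4, s_6 = 19, s_7 = 0, s_8 = 19, s_9 = 19, s_{10} = 15, s_{11} = 11, s_{12} = 3, s_{13} = 14, s_{14} = 17, s_{15} = 8, s_{16} = 2, s_{17} = 10, s_{18} = 12, s_{19} = 22, s_{20} = 11, s_{21} = 10, s_{22} = 21, s_{23} = 8, s_{24} = 6, s_{25} = 14, s_{26} = 20, s_{27} = 11, s_{28} = 8, s_{29} = 19, s_{30} = 4, s_{31} = 0, s_{32} = 4, s_{33} = 4, s_{34} = 8, s_{35} = 12, s_{36} = 20, s_{37} = 9, s_{38} = 6, s_{39} = 15, s_{40} = 21, s_{41} = 13, s_{42} = 11, s_{43} = 1, s_{44} = 12, s_{45} = 13, s_{46} = 2, s_{47} = 15, s_{48} = 17, s_{49} = 9, s_{50} = 3.
The sequence repeats with period 48.
So s_{2529} = s_{1 + ((2529-1) mod 48)} = s_{33} = 4.

4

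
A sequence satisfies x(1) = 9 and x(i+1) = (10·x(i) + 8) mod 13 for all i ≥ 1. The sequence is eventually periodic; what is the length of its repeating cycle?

6

Computing terms: x(1) = 9; x(2) = 7; x(3) = 0; x(4) = 8; x(5) = 10; x(6) = 4; x(7) = 9.
Since x(7) = x(1) = 9, the sequence is periodic with period 6.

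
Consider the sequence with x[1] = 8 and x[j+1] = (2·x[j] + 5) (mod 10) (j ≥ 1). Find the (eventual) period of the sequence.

Listing terms: x[1] = 8,  x[2] = 1,  x[3] = 7,  x[4] = 9,  x[5] = 3,  x[6] = 1.
Since x[6] = x[2] = 1, the sequence is eventually periodic: after a pre-period of length 1 it cycles with period 4.

4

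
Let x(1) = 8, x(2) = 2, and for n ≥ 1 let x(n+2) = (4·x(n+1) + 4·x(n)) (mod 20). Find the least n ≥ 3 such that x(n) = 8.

4

We have x(1) = 8,  x(2) = 2,  x(3) = 0,  x(4) = 8,  x(5) = 12,  x(6) = 0,  x(7) = 8.
Since (x(6), x(7)) = (x(3), x(4)) = (0, 8) (two consecutive terms determine the rest), the sequence is eventually periodic: after a pre-period of length 2 it cycles with period 3.
The value 8 first appears (with n ≥ 3) at x(4).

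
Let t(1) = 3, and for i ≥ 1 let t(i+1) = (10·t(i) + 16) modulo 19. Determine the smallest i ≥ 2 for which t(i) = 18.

Listing terms: t(1) = 3, t(2) = 8, t(3) = 1, t(4) = 7, t(5) = 10, t(6) = 2, t(7) = 17, t(8) = 15, t(9) = 14, t(10) = 4, t(11) = 18, t(12) = 6, t(13) = 0, t(14) = 16, t(15) = 5, t(16) = 9, t(17) = 11, t(18) = 12, t(19) = 3.
The sequence repeats with period 18.
The value 18 first appears (with i ≥ 2) at t(11).

11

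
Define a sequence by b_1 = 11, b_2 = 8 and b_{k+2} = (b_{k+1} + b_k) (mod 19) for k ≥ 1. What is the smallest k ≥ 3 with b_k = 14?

17

b_1 = 11; b_2 = 8; b_3 = 0; b_4 = 8; b_5 = 8; b_6 = 16; b_7 = 5; b_8 = 2; b_9 = 7; b_{10} = 9; b_{11} = 16; b_{12} = 6; b_{13} = 3; b_{14} = 9; b_{15} = 12; b_{16} = 2; b_{17} = 14; b_{18} = 16; b_{19} = 11; b_{20} = 8.
Since (b_{19}, b_{20}) = (b_1, b_2) = (11, 8) (two consecutive terms determine the rest), the sequence is periodic with period 18.
The value 14 first appears (with k ≥ 3) at b_{17}.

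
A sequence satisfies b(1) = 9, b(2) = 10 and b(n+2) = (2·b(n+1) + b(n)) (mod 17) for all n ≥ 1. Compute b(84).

0

Listing terms: b(1) = 9; b(2) = 10; b(3) = 12; b(4) = 0; b(5) = 12; b(6) = 7; b(7) = 9; b(8) = 8; b(9) = 8; b(10) = 7; b(11) = 5; b(12) = 0; b(13) = 5; b(14) = 10; b(15) = 8; b(16) = 9; b(17) = 9; b(18) = 10.
Since (b(17), b(18)) = (b(1), b(2)) = (9, 10) (two consecutive terms determine the rest), the sequence is periodic with period 16.
So b(84) = b(1 + ((84-1) mod 16)) = b(4) = 0.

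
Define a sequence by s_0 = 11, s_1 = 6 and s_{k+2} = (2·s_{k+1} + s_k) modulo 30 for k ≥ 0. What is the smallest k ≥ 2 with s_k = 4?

We have s_0 = 11; s_1 = 6; s_2 = 23; s_3 = 22; s_4 = 7; s_5 = 6; s_6 = 19; s_7 = 14; s_8 = 17; s_9 = 18; s_{10} = 23; s_{11} = 4; s_{12} = 1; s_{13} = 6; s_{14} = 13; s_{15} = 2; s_{16} = 17; s_{17} = 6; s_{18} = 29; s_{19} = 4; s_{20} = 7; s_{21} = 18; s_{22} = 13; s_{23} = 14; s_{24} = 11; s_{25} = 6.
The sequence repeats with period 24.
The value 4 first appears (with k ≥ 2) at s_{11}.

11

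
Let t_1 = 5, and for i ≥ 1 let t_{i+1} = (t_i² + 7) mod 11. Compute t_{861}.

We have t_1 = 5, t_2 = 10, t_3 = 8, t_4 = 5.
Since t_4 = t_1 = 5, the sequence is periodic with period 3.
So t_{861} = t_{1 + ((861-1) mod 3)} = t_3 = 8.

8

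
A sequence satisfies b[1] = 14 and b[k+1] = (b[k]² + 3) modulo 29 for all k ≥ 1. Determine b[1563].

We have b[1] = 14,  b[2] = 25,  b[3] = 19,  b[4] = 16,  b[5] = 27,  b[6] = 7,  b[7] = 23,  b[8] = 10,  b[9] = 16.
Since b[9] = b[4] = 16, the sequence is eventually periodic: after a pre-period of length 3 it cycles with period 5.
For k ≥ 4, b[k] depends only on (k - 4) mod 5. (1563 - 4) mod 5 = 4, so b[1563] = b[8] = 10.

10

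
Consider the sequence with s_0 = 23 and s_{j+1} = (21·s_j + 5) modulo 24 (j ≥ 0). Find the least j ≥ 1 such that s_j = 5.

2

s_0 = 23; s_1 = 8; s_2 = 5; s_3 = 14; s_4 = 11; s_5 = 20; s_6 = 17; s_7 = 2; s_8 = 23.
Since s_8 = s_0 = 23, the sequence is periodic with period 8.
The value 5 first appears (with j ≥ 1) at s_2.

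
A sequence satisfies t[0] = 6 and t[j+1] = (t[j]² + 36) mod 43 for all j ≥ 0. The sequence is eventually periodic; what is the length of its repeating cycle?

7

Computing terms: t[0] = 6; t[1] = 29; t[2] = 17; t[3] = 24; t[4] = 10; t[5] = 7; t[6] = 42; t[7] = 37; t[8] = 29.
Since t[8] = t[1] = 29, the sequence is eventually periodic: after a pre-period of length 1 it cycles with period 7.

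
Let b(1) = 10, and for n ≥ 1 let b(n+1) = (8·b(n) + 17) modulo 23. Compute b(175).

b(1) = 10, b(2) = 5, b(3) = 11, b(4) = 13, b(5) = 6, b(6) = 19, b(7) = 8, b(8) = 12, b(9) = 21, b(10) = 1, b(11) = 2, b(12) = 10.
Since b(12) = b(1) = 10, the sequence is periodic with period 11.
So b(175) = b(1 + ((175-1) mod 11)) = b(10) = 1.

1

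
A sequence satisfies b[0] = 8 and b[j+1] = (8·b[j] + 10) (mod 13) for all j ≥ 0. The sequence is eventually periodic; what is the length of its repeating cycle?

Computing terms: b[0] = 8, b[1] = 9, b[2] = 4, b[3] = 3, b[4] = 8.
The sequence repeats with period 4.

4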